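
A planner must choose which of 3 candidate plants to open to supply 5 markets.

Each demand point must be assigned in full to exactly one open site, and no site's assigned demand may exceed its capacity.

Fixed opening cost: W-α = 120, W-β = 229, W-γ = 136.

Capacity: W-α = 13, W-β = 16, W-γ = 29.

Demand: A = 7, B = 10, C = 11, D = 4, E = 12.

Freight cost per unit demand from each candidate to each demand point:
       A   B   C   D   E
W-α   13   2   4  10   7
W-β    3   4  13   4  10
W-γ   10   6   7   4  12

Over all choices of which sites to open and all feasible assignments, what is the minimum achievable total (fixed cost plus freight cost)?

Open {W-β, W-γ}; cheapest assignment that respects the capacities:
  W-β (cap 16, load 16): D, E — cost 4×4 + 12×10 = 136
  W-γ (cap 29, load 28): A, B, C — cost 7×10 + 10×6 + 11×7 = 207
  Shipping 343, fixed 365 → total 708.
  Any other capacity-feasible assignment to {W-β, W-γ} ships for at least 343.
Compare {W-α, W-β, W-γ}: its best feasible assignment gives total 743.
Every other set of open sites that can feasibly serve all demand totals ≥ 743 even under its best assignment. Minimum: 708.

708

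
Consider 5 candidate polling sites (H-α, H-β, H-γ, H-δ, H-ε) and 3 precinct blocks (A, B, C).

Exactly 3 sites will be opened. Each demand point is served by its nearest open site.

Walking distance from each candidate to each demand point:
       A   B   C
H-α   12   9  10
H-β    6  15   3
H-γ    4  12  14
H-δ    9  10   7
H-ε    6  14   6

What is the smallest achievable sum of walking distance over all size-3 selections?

16

Open {H-α, H-β, H-γ}.
  A→H-γ 4, B→H-α 9, C→H-β 3  ⇒ total 16.
Compare {H-β, H-γ, H-δ}: total 17.
Compare {H-α, H-β, H-δ}: total 18.
No size-3 selection does better; minimum is 16.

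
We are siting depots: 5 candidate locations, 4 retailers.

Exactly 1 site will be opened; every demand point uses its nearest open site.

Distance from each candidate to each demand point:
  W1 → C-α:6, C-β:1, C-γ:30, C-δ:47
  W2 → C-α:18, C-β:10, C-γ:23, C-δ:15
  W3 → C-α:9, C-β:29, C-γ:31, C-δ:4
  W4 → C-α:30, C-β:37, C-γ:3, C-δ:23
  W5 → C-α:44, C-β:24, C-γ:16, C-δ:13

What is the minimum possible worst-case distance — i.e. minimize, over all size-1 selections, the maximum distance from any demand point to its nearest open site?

23

Open {W2}.
  Farthest demand point is C-γ at distance 23 (to W2); all others are ≤ 23.
With {W3} the worst case is 31.
With {W4} the worst case is 37.
No size-1 selection achieves below 23.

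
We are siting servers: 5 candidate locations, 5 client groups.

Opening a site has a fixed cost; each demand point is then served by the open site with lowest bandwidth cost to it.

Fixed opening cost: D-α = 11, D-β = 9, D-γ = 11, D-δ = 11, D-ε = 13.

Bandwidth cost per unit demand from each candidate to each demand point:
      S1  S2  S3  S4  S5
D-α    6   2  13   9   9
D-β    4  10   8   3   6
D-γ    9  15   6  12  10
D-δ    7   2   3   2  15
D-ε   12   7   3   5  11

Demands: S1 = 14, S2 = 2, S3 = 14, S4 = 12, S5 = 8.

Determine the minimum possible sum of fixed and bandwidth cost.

194

Open {D-β, D-δ}: assign each demand point to its cheapest open site.
  S1→D-β 14×4=56, S2→D-δ 2×2=4, S3→D-δ 14×3=42, S4→D-δ 12×2=24, S5→D-β 8×6=48
  bandwidth cost 174, fixed 20 → total 194.
Compare {D-α, D-β, D-δ}: bandwidth cost 174 + fixed 31 = 205.
Compare {D-β, D-γ, D-δ}: bandwidth cost 174 + fixed 31 = 205.
Compare {D-β, D-δ, D-ε}: bandwidth cost 174 + fixed 33 = 207.
All other subsets cost ≥ 205. Minimum total cost: 194.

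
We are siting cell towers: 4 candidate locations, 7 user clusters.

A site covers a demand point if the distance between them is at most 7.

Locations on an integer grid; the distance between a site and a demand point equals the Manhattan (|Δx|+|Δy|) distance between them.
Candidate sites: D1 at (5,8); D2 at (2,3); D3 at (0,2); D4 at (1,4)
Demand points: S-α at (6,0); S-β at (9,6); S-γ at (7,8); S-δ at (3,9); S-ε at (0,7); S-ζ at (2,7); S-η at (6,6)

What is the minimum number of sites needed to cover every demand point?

2

Coverage sets (demand points within 7 of each site):
  D1: {S-β, S-γ, S-δ, S-ε, S-ζ, S-η}
  D2: {S-α, S-δ, S-ε, S-ζ, S-η}
  D3: {S-ε, S-ζ}
  D4: {S-δ, S-ε, S-ζ, S-η}
No single site covers all 7 demand points.
But {D1, D2} covers everything, so the minimum is 2.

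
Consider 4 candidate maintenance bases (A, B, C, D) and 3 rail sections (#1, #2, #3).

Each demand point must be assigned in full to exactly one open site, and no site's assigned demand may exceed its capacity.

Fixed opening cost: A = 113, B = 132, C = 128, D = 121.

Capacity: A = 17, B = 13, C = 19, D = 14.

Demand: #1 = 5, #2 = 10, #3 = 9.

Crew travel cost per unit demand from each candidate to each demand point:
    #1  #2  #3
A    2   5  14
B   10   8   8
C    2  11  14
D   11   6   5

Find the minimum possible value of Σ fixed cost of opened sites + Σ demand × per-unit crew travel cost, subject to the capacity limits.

Open {A, D}; cheapest assignment that respects the capacities:
  A (cap 17, load 15): #1, #2 — cost 5×2 + 10×5 = 60
  D (cap 14, load 9): #3 — cost 9×5 = 45
  Shipping 105, fixed 234 → total 339.
  Any other capacity-feasible assignment to {A, D} ships for at least 105.
Compare {A, B}: its best feasible assignment gives total 377.
Compare {C, D}: its best feasible assignment gives total 414.
Every other set of open sites that can feasibly serve all demand totals ≥ 377 even under its best assignment. Minimum: 339.

339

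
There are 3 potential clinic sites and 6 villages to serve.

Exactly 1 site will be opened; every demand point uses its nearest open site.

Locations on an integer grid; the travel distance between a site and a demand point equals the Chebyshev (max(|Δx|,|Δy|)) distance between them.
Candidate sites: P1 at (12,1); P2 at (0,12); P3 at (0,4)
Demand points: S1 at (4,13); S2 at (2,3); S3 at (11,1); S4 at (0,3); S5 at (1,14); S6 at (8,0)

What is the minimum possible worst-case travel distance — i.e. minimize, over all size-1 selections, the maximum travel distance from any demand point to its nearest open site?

Open {P3}.
  Farthest demand point is S3 at travel distance 11 (to P3); all others are ≤ 11.
With {P2} the worst case is 12.
With {P1} the worst case is 13.
No size-1 selection achieves below 11.

11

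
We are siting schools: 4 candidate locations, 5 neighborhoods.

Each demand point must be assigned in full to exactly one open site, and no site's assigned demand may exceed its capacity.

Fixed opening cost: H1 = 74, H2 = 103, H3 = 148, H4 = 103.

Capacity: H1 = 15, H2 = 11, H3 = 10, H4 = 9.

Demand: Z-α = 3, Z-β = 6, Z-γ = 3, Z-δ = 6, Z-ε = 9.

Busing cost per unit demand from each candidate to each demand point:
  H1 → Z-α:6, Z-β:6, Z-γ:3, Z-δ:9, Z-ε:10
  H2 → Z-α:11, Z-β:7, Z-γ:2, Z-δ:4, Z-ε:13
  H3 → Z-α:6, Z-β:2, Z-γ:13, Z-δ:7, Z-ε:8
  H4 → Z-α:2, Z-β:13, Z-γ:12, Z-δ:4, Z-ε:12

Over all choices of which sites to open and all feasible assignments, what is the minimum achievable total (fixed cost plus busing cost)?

Open {H1, H2, H4}; cheapest assignment that respects the capacities:
  H1 (cap 15, load 15): Z-β, Z-ε — cost 6×6 + 9×10 = 126
  H2 (cap 11, load 9): Z-γ, Z-δ — cost 3×2 + 6×4 = 30
  H4 (cap 9, load 3): Z-α — cost 3×2 = 6
  Shipping 162, fixed 280 → total 442.
  Any other capacity-feasible assignment to {H1, H2, H4} ships for at least 162.
Compare {H1, H3, H4}: its best feasible assignment gives total 466.
Compare {H1, H2, H3}: its best feasible assignment gives total 475.
Every other set of open sites that can feasibly serve all demand totals ≥ 466 even under its best assignment. Minimum: 442.

442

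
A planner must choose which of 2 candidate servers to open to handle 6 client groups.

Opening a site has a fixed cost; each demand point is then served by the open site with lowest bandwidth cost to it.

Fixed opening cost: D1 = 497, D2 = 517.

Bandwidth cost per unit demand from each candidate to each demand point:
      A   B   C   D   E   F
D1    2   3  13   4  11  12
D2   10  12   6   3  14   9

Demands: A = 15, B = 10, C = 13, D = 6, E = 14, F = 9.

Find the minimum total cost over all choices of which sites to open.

Open {D1}: assign each demand point to its cheapest open site.
  A→D1 15×2=30, B→D1 10×3=30, C→D1 13×13=169, D→D1 6×4=24, E→D1 14×11=154, F→D1 9×12=108
  bandwidth cost 515, fixed 497 → total 1012.
Compare {D2}: bandwidth cost 643 + fixed 517 = 1160.
Compare {D1, D2}: bandwidth cost 391 + fixed 1014 = 1405.

1012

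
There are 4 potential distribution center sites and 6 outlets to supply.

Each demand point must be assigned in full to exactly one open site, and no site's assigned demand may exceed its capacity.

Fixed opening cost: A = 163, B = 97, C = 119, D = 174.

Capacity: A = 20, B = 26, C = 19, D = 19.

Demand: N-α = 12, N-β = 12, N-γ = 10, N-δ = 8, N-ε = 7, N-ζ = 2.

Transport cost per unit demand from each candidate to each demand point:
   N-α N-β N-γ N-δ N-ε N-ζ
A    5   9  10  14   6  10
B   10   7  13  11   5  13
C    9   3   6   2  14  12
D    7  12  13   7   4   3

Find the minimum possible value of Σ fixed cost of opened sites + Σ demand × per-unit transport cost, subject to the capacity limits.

654

Open {A, B, C}; cheapest assignment that respects the capacities:
  A (cap 20, load 14): N-α, N-ζ — cost 12×5 + 2×10 = 80
  B (cap 26, load 19): N-β, N-ε — cost 12×7 + 7×5 = 119
  C (cap 19, load 18): N-γ, N-δ — cost 10×6 + 8×2 = 76
  Shipping 275, fixed 379 → total 654.
  Any other capacity-feasible assignment to {A, B, C} ships for at least 275.
Compare {B, C, D}: its best feasible assignment gives total 675.
Compare {A, C, D}: its best feasible assignment gives total 772.
Every other set of open sites that can feasibly serve all demand totals ≥ 675 even under its best assignment. Minimum: 654.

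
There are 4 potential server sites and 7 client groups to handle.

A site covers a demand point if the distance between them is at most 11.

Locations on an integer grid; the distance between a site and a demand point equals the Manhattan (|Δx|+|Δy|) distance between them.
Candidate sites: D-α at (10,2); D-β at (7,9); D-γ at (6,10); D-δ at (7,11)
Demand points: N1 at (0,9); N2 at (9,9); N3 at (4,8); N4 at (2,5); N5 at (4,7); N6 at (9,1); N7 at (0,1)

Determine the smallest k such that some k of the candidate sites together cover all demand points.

2

Coverage sets (demand points within 11 of each site):
  D-α: {N2, N4, N5, N6, N7}
  D-β: {N1, N2, N3, N4, N5, N6}
  D-γ: {N1, N2, N3, N4, N5}
  D-δ: {N1, N2, N3, N4, N5}
No single site covers all 7 demand points.
But {D-α, D-β} covers everything, so the minimum is 2.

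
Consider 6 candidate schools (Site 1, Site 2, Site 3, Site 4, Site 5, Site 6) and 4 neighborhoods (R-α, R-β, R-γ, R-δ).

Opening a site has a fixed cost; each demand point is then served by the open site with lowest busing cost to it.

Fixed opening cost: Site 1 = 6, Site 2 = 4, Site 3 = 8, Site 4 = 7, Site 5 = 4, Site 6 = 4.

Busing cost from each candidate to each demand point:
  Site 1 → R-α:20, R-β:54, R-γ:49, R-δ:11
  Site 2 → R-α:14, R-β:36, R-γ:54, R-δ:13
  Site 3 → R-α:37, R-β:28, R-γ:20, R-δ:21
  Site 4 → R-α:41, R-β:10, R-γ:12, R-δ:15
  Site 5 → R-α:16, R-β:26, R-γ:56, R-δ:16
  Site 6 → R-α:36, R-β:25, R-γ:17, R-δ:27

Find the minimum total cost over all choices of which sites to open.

Open {Site 2, Site 4}: assign each demand point to its cheapest open site.
  R-α→Site 2 14, R-β→Site 4 10, R-γ→Site 4 12, R-δ→Site 2 13
  busing cost 49, fixed 11 → total 60.
Compare {Site 4, Site 5}: busing cost 53 + fixed 11 = 64.
Compare {Site 1, Site 2, Site 4}: busing cost 47 + fixed 17 = 64.
Compare {Site 2, Site 4, Site 5}: busing cost 49 + fixed 15 = 64.
All other subsets cost ≥ 64. Minimum total cost: 60.

60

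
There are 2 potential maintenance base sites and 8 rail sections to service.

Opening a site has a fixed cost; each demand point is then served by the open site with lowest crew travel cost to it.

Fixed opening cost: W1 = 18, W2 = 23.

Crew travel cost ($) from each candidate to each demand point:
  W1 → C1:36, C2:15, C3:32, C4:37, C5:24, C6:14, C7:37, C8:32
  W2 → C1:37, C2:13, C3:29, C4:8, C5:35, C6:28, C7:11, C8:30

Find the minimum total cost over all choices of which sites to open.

Open {W1, W2}: assign each demand point to its cheapest open site.
  C1→W1 36, C2→W2 13, C3→W2 29, C4→W2 8, C5→W1 24, C6→W1 14, C7→W2 11, C8→W2 30
  crew travel cost 165, fixed 41 → total 206.
Compare {W2}: crew travel cost 191 + fixed 23 = 214.
Compare {W1}: crew travel cost 227 + fixed 18 = 245.

206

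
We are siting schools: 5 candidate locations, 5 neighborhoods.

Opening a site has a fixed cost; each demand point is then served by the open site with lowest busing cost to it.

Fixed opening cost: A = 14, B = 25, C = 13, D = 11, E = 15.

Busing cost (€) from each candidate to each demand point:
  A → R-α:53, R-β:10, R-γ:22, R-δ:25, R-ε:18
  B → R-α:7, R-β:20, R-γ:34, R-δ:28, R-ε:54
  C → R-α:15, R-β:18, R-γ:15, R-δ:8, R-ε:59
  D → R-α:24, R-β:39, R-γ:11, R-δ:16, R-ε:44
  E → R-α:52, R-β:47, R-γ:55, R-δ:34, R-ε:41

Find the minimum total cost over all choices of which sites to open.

Open {A, C}: assign each demand point to its cheapest open site.
  R-α→C 15, R-β→A 10, R-γ→C 15, R-δ→C 8, R-ε→A 18
  busing cost 66, fixed 27 → total 93.
Compare {A, C, D}: busing cost 62 + fixed 38 = 100.
Compare {A, D}: busing cost 79 + fixed 25 = 104.
Compare {A, C, E}: busing cost 66 + fixed 42 = 108.
All other subsets cost ≥ 100. Minimum total cost: 93.

93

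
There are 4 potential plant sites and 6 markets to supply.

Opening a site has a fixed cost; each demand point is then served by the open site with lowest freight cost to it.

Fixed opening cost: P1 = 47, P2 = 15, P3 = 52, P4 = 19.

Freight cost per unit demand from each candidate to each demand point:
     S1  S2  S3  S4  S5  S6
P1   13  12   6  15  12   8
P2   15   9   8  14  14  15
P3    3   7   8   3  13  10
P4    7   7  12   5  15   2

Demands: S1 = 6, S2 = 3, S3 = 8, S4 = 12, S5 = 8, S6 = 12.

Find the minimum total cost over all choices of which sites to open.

338

Open {P3, P4}: assign each demand point to its cheapest open site.
  S1→P3 6×3=18, S2→P3 3×7=21, S3→P3 8×8=64, S4→P3 12×3=36, S5→P3 8×13=104, S6→P4 12×2=24
  freight cost 267, fixed 71 → total 338.
Compare {P2, P3, P4}: freight cost 267 + fixed 86 = 353.
Compare {P1, P4}: freight cost 291 + fixed 66 = 357.
Compare {P2, P4}: freight cost 323 + fixed 34 = 357.
All other subsets cost ≥ 353. Minimum total cost: 338.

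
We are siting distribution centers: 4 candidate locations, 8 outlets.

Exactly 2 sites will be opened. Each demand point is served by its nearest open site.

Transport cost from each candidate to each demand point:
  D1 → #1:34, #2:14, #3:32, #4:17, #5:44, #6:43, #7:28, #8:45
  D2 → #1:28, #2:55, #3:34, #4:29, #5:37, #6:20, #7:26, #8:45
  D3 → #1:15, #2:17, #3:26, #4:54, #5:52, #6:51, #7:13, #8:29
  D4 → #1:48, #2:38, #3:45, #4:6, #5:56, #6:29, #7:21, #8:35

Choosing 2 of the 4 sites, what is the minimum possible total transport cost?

186

Open {D2, D3}.
  #1→D3 15, #2→D3 17, #3→D3 26, #4→D2 29, #5→D2 37, #6→D2 20, #7→D3 13, #8→D3 29  ⇒ total 186.
Compare {D3, D4}: total 187.
Compare {D1, D3}: total 201.
No size-2 selection does better; minimum is 186.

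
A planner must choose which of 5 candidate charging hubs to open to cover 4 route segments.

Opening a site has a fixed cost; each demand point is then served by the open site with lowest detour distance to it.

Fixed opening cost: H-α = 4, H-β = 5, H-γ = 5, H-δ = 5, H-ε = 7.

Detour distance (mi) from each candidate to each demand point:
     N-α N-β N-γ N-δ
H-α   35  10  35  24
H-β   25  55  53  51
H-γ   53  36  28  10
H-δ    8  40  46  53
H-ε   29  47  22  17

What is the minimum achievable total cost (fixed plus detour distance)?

70

Open {H-α, H-γ, H-δ}: assign each demand point to its cheapest open site.
  N-α→H-δ 8, N-β→H-α 10, N-γ→H-γ 28, N-δ→H-γ 10
  detour distance 56, fixed 14 → total 70.
Compare {H-α, H-γ, H-δ, H-ε}: detour distance 50 + fixed 21 = 71.
Compare {H-α, H-δ, H-ε}: detour distance 57 + fixed 16 = 73.
Compare {H-α, H-β, H-γ, H-δ}: detour distance 56 + fixed 19 = 75.
All other subsets cost ≥ 71. Minimum total cost: 70.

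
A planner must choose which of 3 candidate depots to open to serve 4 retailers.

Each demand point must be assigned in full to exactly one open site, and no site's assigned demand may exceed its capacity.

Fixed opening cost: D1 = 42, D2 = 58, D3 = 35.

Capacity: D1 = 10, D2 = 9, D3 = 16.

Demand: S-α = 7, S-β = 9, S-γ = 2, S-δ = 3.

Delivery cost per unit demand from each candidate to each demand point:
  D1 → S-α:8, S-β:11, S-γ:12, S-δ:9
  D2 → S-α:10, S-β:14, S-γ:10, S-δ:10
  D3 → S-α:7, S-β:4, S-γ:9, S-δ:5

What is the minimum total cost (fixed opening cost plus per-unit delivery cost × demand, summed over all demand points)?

202

Open {D1, D3}; cheapest assignment that respects the capacities:
  D1 (cap 10, load 7): S-α — cost 7×8 = 56
  D3 (cap 16, load 14): S-β, S-γ, S-δ — cost 9×4 + 2×9 + 3×5 = 69
  Shipping 125, fixed 77 → total 202.
  Any other capacity-feasible assignment to {D1, D3} ships for at least 125.
Compare {D2, D3}: its best feasible assignment gives total 228.
Compare {D1, D2, D3}: its best feasible assignment gives total 260.
Every other set of open sites that can feasibly serve all demand totals ≥ 228 even under its best assignment. Minimum: 202.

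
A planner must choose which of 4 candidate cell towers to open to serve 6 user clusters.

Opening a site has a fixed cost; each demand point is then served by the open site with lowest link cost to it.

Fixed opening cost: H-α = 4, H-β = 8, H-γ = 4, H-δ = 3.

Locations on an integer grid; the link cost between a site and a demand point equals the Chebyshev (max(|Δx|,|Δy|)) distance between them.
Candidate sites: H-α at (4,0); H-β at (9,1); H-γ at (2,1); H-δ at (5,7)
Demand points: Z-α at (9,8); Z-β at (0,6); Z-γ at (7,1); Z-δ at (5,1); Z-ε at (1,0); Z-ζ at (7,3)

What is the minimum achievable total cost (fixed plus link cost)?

26

Open {H-α, H-δ}: assign each demand point to its cheapest open site.
  Z-α→H-δ 4, Z-β→H-δ 5, Z-γ→H-α 3, Z-δ→H-α 1, Z-ε→H-α 3, Z-ζ→H-α 3
  link cost 19, fixed 7 → total 26.
Compare {H-α}: link cost 24 + fixed 4 = 28.
Compare {H-α, H-γ}: link cost 20 + fixed 8 = 28.
Compare {H-α, H-γ, H-δ}: link cost 17 + fixed 11 = 28.
All other subsets cost ≥ 28. Minimum total cost: 26.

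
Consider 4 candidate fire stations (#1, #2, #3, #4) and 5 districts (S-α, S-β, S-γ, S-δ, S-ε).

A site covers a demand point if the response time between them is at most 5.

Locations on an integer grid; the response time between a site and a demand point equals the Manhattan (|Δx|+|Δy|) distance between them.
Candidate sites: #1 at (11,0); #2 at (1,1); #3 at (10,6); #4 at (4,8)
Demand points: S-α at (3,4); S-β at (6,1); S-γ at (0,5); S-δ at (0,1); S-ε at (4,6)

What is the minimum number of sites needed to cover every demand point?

Coverage sets (demand points within 5 of each site):
  #1: {}
  #2: {S-α, S-β, S-γ, S-δ}
  #3: {}
  #4: {S-α, S-ε}
No single site covers all 5 demand points.
But {#2, #4} covers everything, so the minimum is 2.

2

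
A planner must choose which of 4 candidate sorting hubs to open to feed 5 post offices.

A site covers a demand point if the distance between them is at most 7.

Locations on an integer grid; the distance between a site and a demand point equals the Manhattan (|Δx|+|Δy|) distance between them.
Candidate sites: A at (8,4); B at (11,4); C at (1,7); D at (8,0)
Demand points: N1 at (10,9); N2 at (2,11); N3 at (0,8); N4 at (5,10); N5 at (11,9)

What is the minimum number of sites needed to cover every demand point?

2

Coverage sets (demand points within 7 of each site):
  A: {N1}
  B: {N1, N5}
  C: {N2, N3, N4}
  D: {}
No single site covers all 5 demand points.
But {B, C} covers everything, so the minimum is 2.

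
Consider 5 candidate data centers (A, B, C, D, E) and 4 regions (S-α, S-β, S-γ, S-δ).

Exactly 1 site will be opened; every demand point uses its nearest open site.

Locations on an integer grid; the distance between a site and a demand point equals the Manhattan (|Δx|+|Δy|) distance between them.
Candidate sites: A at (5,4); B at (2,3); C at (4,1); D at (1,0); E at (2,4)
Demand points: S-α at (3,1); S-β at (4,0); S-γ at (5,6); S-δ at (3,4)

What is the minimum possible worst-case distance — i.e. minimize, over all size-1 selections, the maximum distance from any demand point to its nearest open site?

Open {A}.
  Farthest demand point is S-α at distance 5 (to A); all others are ≤ 5.
With {B} the worst case is 6.
With {C} the worst case is 6.
No size-1 selection achieves below 5.

5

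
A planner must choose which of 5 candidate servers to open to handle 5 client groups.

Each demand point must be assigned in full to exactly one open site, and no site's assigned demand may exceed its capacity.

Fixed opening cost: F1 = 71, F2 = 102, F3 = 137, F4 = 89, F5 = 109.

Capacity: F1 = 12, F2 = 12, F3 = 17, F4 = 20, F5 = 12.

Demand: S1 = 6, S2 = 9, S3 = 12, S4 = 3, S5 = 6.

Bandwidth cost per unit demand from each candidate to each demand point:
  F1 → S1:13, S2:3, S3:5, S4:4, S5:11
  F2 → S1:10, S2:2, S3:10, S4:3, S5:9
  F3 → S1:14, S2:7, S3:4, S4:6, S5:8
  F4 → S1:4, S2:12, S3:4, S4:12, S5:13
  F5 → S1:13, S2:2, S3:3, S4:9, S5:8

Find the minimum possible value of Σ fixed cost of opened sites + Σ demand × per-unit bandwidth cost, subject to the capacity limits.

424

Open {F1, F2, F4}; cheapest assignment that respects the capacities:
  F1 (cap 12, load 9): S2 — cost 9×3 = 27
  F2 (cap 12, load 9): S4, S5 — cost 3×3 + 6×9 = 63
  F4 (cap 20, load 18): S1, S3 — cost 6×4 + 12×4 = 72
  Shipping 162, fixed 262 → total 424.
  Any other capacity-feasible assignment to {F1, F2, F4} ships for at least 162.
Compare {F1, F4, F5}: its best feasible assignment gives total 428.
Compare {F2, F4, F5}: its best feasible assignment gives total 447.
Every other set of open sites that can feasibly serve all demand totals ≥ 428 even under its best assignment. Minimum: 424.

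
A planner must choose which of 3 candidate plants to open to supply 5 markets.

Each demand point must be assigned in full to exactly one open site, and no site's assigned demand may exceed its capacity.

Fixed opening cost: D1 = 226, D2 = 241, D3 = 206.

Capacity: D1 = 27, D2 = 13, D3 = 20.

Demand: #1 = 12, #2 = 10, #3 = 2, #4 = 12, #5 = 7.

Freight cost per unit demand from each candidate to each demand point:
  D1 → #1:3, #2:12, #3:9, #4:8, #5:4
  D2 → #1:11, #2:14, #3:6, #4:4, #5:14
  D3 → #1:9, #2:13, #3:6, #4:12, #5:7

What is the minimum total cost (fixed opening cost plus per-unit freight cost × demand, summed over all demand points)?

755

Open {D1, D3}; cheapest assignment that respects the capacities:
  D1 (cap 27, load 24): #1, #4 — cost 12×3 + 12×8 = 132
  D3 (cap 20, load 19): #2, #3, #5 — cost 10×13 + 2×6 + 7×7 = 191
  Shipping 323, fixed 432 → total 755.
  Any other capacity-feasible assignment to {D1, D3} ships for at least 323.
Compare {D1, D2, D3}: its best feasible assignment gives total 927.
Every other set of open sites that can feasibly serve all demand totals ≥ 927 even under its best assignment. Minimum: 755.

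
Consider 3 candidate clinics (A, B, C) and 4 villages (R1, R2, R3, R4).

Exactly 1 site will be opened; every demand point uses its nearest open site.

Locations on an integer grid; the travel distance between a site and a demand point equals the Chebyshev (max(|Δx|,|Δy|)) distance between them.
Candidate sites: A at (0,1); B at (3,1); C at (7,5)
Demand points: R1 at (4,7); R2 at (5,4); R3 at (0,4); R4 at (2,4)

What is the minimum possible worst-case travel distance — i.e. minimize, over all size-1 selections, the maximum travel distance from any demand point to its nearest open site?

6

Open {A}.
  Farthest demand point is R1 at travel distance 6 (to A); all others are ≤ 6.
With {B} the worst case is 6.
With {C} the worst case is 7.
No size-1 selection achieves below 6.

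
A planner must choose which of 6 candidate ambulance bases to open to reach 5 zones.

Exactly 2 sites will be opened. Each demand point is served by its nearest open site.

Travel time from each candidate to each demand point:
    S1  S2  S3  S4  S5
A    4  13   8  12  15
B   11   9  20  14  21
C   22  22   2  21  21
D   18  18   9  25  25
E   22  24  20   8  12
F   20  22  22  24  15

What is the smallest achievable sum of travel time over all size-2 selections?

Open {A, E}.
  S1→A 4, S2→A 13, S3→A 8, S4→E 8, S5→E 12  ⇒ total 45.
Compare {A, C}: total 46.
Compare {A, B}: total 48.
No size-2 selection does better; minimum is 45.

45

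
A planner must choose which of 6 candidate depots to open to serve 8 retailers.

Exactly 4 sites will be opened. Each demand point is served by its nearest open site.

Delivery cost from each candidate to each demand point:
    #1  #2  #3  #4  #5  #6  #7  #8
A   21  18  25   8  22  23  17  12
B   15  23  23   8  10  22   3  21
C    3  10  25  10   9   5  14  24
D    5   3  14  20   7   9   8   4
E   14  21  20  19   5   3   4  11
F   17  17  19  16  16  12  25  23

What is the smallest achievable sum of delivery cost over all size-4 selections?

Open {B, C, D, E}.
  #1→C 3, #2→D 3, #3→D 14, #4→B 8, #5→E 5, #6→E 3, #7→B 3, #8→D 4  ⇒ total 43.
Compare {A, C, D, E}: total 44.
Compare {A, B, D, E}: total 45.
No size-4 selection does better; minimum is 43.

43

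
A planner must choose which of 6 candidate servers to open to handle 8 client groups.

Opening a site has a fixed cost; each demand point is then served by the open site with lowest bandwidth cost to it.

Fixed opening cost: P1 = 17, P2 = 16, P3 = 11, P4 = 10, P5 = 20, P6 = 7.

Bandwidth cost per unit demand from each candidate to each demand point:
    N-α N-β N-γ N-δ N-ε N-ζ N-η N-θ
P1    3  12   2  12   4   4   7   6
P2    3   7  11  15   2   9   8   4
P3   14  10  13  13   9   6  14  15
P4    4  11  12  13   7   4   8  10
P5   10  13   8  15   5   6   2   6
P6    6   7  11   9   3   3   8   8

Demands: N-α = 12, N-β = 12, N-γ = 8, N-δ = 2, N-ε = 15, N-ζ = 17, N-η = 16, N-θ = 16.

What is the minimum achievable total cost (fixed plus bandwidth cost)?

391

Open {P1, P2, P5, P6}: assign each demand point to its cheapest open site.
  N-α→P1 12×3=36, N-β→P2 12×7=84, N-γ→P1 8×2=16, N-δ→P6 2×9=18, N-ε→P2 15×2=30, N-ζ→P6 17×3=51, N-η→P5 16×2=32, N-θ→P2 16×4=64
  bandwidth cost 331, fixed 60 → total 391.
Compare {P1, P2, P4, P5, P6}: bandwidth cost 331 + fixed 70 = 401.
Compare {P1, P2, P3, P5, P6}: bandwidth cost 331 + fixed 71 = 402.
Compare {P1, P2, P5}: bandwidth cost 354 + fixed 53 = 407.
All other subsets cost ≥ 401. Minimum total cost: 391.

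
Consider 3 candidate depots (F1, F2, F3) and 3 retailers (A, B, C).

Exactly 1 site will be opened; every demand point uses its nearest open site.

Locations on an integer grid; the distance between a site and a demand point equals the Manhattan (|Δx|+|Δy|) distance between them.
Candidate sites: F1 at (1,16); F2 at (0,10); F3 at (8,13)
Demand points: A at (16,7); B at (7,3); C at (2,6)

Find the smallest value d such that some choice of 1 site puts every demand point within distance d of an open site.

14

Open {F3}.
  Farthest demand point is A at distance 14 (to F3); all others are ≤ 14.
With {F2} the worst case is 19.
With {F1} the worst case is 24.
No size-1 selection achieves below 14.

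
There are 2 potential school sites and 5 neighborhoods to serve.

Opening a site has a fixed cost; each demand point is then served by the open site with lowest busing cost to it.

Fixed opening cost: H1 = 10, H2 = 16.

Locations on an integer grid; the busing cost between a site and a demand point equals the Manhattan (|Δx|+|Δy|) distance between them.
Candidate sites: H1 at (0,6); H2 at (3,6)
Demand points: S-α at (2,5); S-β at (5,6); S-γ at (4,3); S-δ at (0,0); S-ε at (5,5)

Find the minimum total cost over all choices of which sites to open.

36

Open {H2}: assign each demand point to its cheapest open site.
  S-α→H2 2, S-β→H2 2, S-γ→H2 4, S-δ→H2 9, S-ε→H2 3
  busing cost 20, fixed 16 → total 36.
Compare {H1}: busing cost 27 + fixed 10 = 37.
Compare {H1, H2}: busing cost 17 + fixed 26 = 43.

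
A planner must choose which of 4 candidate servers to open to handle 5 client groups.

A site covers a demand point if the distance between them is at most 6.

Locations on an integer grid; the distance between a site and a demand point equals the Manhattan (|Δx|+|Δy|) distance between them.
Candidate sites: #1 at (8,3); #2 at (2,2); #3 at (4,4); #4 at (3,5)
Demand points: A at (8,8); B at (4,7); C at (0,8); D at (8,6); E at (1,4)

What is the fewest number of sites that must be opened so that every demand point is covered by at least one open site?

Coverage sets (demand points within 6 of each site):
  #1: {A, D}
  #2: {E}
  #3: {B, D, E}
  #4: {B, C, D, E}
No single site covers all 5 demand points.
But {#1, #4} covers everything, so the minimum is 2.

2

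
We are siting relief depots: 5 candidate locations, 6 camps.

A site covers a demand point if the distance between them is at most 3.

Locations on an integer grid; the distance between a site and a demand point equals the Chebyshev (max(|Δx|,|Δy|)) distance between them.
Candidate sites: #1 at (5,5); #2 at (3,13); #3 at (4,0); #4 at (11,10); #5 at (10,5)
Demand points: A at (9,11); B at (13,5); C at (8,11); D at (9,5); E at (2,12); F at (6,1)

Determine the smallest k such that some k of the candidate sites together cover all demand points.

4

Coverage sets (demand points within 3 of each site):
  #1: {}
  #2: {E}
  #3: {F}
  #4: {A, C}
  #5: {B, D}
No 3 sites suffice: every size-3 union leaves at least one demand point uncovered.
But {#2, #3, #4, #5} covers everything, so the minimum is 4.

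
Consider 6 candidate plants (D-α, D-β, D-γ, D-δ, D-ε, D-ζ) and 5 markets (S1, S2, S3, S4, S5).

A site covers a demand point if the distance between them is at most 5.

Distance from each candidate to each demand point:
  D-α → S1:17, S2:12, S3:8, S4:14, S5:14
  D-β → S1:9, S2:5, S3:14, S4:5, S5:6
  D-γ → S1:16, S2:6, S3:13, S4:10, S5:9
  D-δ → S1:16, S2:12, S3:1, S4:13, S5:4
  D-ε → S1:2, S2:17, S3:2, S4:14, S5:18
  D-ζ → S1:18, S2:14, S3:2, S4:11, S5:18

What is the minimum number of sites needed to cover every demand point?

Coverage sets (demand points within 5 of each site):
  D-α: {}
  D-β: {S2, S4}
  D-γ: {}
  D-δ: {S3, S5}
  D-ε: {S1, S3}
  D-ζ: {S3}
No 2 sites suffice: every size-2 union leaves at least one demand point uncovered.
But {D-β, D-δ, D-ε} covers everything, so the minimum is 3.

3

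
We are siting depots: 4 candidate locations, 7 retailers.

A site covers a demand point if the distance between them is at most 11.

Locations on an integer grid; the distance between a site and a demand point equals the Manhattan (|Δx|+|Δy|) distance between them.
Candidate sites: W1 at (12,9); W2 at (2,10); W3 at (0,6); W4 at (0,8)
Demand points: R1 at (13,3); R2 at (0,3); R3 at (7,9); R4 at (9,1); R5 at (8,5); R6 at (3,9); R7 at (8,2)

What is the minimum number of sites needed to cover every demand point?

Coverage sets (demand points within 11 of each site):
  W1: {R1, R3, R4, R5, R6, R7}
  W2: {R2, R3, R5, R6}
  W3: {R2, R3, R5, R6}
  W4: {R2, R3, R5, R6}
No single site covers all 7 demand points.
But {W1, W2} covers everything, so the minimum is 2.

2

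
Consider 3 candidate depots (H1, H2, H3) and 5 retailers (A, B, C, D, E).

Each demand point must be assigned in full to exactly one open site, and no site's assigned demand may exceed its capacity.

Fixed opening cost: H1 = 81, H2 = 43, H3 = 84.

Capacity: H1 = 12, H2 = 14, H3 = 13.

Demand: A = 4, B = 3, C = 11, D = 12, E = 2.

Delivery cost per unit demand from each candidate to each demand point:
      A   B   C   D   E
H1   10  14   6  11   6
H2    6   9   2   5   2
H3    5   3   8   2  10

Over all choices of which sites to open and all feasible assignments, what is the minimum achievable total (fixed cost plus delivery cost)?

333

Open {H1, H2, H3}; cheapest assignment that respects the capacities:
  H1 (cap 12, load 6): A, E — cost 4×10 + 2×6 = 52
  H2 (cap 14, load 14): B, C — cost 3×9 + 11×2 = 49
  H3 (cap 13, load 12): D — cost 12×2 = 24
  Shipping 125, fixed 208 → total 333.
  Any other capacity-feasible assignment to {H1, H2, H3} ships for at least 125.
Total demand is 32 and no other set of sites has combined capacity ≥ 32, so {H1, H2, H3} is the only feasible choice of open sites. Minimum: 333.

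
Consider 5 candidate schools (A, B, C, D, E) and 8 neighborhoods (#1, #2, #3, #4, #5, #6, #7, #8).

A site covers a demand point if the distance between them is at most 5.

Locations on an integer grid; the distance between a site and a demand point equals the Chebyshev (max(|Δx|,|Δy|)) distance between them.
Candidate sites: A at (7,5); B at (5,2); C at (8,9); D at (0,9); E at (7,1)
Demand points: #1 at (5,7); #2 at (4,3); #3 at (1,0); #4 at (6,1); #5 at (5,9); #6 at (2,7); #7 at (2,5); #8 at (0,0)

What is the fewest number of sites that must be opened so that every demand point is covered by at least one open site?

2

Coverage sets (demand points within 5 of each site):
  A: {#1, #2, #4, #5, #6, #7}
  B: {#1, #2, #3, #4, #6, #7, #8}
  C: {#1, #5}
  D: {#1, #5, #6, #7}
  E: {#2, #4, #7}
No single site covers all 8 demand points.
But {A, B} covers everything, so the minimum is 2.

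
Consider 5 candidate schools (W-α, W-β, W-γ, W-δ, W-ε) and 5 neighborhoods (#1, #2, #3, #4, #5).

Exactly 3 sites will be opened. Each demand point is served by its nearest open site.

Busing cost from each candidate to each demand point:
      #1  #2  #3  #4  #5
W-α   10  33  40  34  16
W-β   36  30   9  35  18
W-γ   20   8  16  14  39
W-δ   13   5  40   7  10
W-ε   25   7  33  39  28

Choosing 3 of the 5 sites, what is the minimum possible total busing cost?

Open {W-α, W-β, W-δ}.
  #1→W-α 10, #2→W-δ 5, #3→W-β 9, #4→W-δ 7, #5→W-δ 10  ⇒ total 41.
Compare {W-β, W-γ, W-δ}: total 44.
Compare {W-β, W-δ, W-ε}: total 44.
No size-3 selection does better; minimum is 41.

41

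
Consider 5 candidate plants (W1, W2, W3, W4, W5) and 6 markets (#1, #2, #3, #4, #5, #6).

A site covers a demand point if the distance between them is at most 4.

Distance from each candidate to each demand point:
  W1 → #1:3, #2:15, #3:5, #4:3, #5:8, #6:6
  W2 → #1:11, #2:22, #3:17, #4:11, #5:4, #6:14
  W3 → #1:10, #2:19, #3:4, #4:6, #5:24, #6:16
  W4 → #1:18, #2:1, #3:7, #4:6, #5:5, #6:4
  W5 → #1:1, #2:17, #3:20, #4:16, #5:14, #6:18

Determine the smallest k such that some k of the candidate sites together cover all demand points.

4

Coverage sets (demand points within 4 of each site):
  W1: {#1, #4}
  W2: {#5}
  W3: {#3}
  W4: {#2, #6}
  W5: {#1}
No 3 sites suffice: every size-3 union leaves at least one demand point uncovered.
But {W1, W2, W3, W4} covers everything, so the minimum is 4.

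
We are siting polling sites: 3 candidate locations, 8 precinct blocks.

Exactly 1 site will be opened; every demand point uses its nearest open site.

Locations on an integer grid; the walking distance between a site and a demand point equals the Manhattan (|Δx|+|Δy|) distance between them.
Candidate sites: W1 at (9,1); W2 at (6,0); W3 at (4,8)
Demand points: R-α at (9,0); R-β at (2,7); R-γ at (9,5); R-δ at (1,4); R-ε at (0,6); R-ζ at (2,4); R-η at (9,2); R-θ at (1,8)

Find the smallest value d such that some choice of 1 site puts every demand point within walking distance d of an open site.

13

Open {W2}.
  Farthest demand point is R-θ at walking distance 13 (to W2); all others are ≤ 13.
With {W3} the worst case is 13.
With {W1} the worst case is 15.
No size-1 selection achieves below 13.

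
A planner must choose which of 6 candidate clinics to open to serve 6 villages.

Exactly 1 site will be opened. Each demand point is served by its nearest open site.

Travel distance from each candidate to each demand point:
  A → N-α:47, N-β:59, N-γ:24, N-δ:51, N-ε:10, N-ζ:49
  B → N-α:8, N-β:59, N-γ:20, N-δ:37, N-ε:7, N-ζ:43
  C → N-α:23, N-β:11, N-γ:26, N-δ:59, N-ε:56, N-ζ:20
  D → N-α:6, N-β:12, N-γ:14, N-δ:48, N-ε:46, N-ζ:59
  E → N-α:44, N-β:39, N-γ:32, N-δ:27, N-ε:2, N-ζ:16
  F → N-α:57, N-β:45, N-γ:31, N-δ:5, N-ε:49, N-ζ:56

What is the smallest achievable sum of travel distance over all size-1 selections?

Open {E}.
  N-α→E 44, N-β→E 39, N-γ→E 32, N-δ→E 27, N-ε→E 2, N-ζ→E 16  ⇒ total 160.
Compare {B}: total 174.
Compare {D}: total 185.
No size-1 selection does better; minimum is 160.

160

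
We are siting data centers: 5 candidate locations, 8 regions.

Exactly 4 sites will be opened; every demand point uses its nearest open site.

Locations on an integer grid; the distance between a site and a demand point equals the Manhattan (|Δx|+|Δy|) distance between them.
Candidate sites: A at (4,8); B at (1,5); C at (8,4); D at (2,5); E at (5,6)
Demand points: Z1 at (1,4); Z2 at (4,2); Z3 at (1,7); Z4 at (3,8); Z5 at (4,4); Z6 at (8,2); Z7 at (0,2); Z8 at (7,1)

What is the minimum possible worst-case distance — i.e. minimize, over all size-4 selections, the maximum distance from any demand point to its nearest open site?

Open {A, B, C, D}.
  Farthest demand point is Z2 at distance 5 (to D); all others are ≤ 5.
With {A, B, C, E} the worst case is 5.
With {A, C, D, E} the worst case is 5.
No size-4 selection achieves below 5.

5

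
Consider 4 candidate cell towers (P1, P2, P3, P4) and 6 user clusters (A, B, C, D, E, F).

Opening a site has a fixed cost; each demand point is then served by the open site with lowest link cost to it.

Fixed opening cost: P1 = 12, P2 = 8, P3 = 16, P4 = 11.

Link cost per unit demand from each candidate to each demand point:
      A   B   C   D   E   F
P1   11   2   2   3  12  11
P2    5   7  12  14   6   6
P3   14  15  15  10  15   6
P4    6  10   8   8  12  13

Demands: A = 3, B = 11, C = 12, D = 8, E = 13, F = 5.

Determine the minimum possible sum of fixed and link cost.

Open {P1, P2}: assign each demand point to its cheapest open site.
  A→P2 3×5=15, B→P1 11×2=22, C→P1 12×2=24, D→P1 8×3=24, E→P2 13×6=78, F→P2 5×6=30
  link cost 193, fixed 20 → total 213.
Compare {P1, P2, P4}: link cost 193 + fixed 31 = 224.
Compare {P1, P2, P3}: link cost 193 + fixed 36 = 229.
Compare {P1, P2, P3, P4}: link cost 193 + fixed 47 = 240.
All other subsets cost ≥ 224. Minimum total cost: 213.

213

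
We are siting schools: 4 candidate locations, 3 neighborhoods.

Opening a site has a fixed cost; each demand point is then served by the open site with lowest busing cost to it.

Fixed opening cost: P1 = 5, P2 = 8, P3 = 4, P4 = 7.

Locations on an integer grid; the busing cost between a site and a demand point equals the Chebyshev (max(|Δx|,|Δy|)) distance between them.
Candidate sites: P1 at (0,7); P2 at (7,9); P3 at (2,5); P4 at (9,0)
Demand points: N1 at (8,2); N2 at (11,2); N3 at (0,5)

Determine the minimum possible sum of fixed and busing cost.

Open {P3, P4}: assign each demand point to its cheapest open site.
  N1→P4 2, N2→P4 2, N3→P3 2
  busing cost 6, fixed 11 → total 17.
Compare {P1, P4}: busing cost 6 + fixed 12 = 18.
Compare {P4}: busing cost 13 + fixed 7 = 20.
Compare {P3}: busing cost 17 + fixed 4 = 21.
All other subsets cost ≥ 18. Minimum total cost: 17.

17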